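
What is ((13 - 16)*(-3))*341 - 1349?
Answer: 1720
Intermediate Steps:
((13 - 16)*(-3))*341 - 1349 = -3*(-3)*341 - 1349 = 9*341 - 1349 = 3069 - 1349 = 1720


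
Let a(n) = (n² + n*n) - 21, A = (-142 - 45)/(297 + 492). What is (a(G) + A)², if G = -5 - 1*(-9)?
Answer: 72114064/622521 ≈ 115.84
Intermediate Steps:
G = 4 (G = -5 + 9 = 4)
A = -187/789 ≈ -0.23701
a(n) = -21 + 2*n² (a(n) = (n² + n²) - 21 = 2*n² - 21 = -21 + 2*n²)
(a(G) + A)² = ((-21 + 2*4²) - 187/789)² = ((-21 + 2*16) - 187/789)² = ((-21 + 32) - 187/789)² = (11 - 187/789)² = (8492/789)² = 72114064/622521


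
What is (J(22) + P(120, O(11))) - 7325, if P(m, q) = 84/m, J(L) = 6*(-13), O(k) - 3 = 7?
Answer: -74023/10 ≈ -7402.3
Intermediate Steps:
O(k) = 10 (O(k) = 3 + 7 = 10)
J(L) = -78
(J(22) + P(120, O(11))) - 7325 = (-78 + 84/120) - 7325 = (-78 + 84*(1/120)) - 7325 = (-78 + 7/10) - 7325 = -773/10 - 7325 = -74023/10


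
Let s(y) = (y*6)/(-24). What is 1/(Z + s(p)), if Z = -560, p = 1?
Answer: -4/2241 ≈ -0.0017849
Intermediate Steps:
s(y) = -y/4 (s(y) = (6*y)*(-1/24) = -y/4)
1/(Z + s(p)) = 1/(-560 - ¼*1) = 1/(-560 - ¼) = 1/(-2241/4) = -4/2241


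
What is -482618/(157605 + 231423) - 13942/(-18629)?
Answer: -1783431173/3623601306 ≈ -0.49217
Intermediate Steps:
-482618/(157605 + 231423) - 13942/(-18629) = -482618/389028 - 13942*(-1/18629) = -482618*1/389028 + 13942/18629 = -241309/194514 + 13942/18629 = -1783431173/3623601306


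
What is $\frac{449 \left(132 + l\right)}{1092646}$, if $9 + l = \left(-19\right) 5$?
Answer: $\frac{6286}{546323} \approx 0.011506$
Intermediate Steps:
$l = -104$ ($l = -9 - 95 = -104$)
$\frac{449 \left(132 + l\right)}{1092646} = \frac{449 \left(132 - 104\right)}{1092646} = 449 \cdot 28 \cdot \frac{1}{1092646} = 12572 \cdot \frac{1}{1092646} = \frac{6286}{546323}$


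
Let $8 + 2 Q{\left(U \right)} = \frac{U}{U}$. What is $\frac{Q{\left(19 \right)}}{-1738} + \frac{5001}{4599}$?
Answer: $\frac{5805223}{5328708} \approx 1.0894$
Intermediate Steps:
$Q{\left(U \right)} = - \frac{7}{2}$ ($Q{\left(U \right)} = -4 + \frac{U \frac{1}{U}}{2} = -4 + \frac{1}{2} \cdot 1 = -4 + \frac{1}{2} = - \frac{7}{2}$)
$\frac{Q{\left(19 \right)}}{-1738} + \frac{5001}{4599} = - \frac{7}{2 \left(-1738\right)} + \frac{5001}{4599} = \left(- \frac{7}{2}\right) \left(- \frac{1}{1738}\right) + 5001 \cdot \frac{1}{4599} = \frac{7}{3476} + \frac{1667}{1533} = \frac{5805223}{5328708}$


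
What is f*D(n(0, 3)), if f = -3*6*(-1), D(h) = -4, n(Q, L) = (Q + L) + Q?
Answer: -72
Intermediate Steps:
n(Q, L) = L + 2*Q (n(Q, L) = (L + Q) + Q = L + 2*Q)
f = 18 (f = -18*(-1) = 18)
f*D(n(0, 3)) = 18*(-4) = -72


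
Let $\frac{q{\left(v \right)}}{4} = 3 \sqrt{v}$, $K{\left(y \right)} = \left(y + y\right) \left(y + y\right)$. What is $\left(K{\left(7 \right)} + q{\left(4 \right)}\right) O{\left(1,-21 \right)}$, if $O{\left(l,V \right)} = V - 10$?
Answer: $-6820$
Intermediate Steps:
$O{\left(l,V \right)} = -10 + V$ ($O{\left(l,V \right)} = V - 10 = -10 + V$)
$K{\left(y \right)} = 4 y^{2}$ ($K{\left(y \right)} = 2 y 2 y = 4 y^{2}$)
$q{\left(v \right)} = 12 \sqrt{v}$ ($q{\left(v \right)} = 4 \cdot 3 \sqrt{v} = 12 \sqrt{v}$)
$\left(K{\left(7 \right)} + q{\left(4 \right)}\right) O{\left(1,-21 \right)} = \left(4 \cdot 7^{2} + 12 \sqrt{4}\right) \left(-10 - 21\right) = \left(4 \cdot 49 + 12 \cdot 2\right) \left(-31\right) = \left(196 + 24\right) \left(-31\right) = 220 \left(-31\right) = -6820$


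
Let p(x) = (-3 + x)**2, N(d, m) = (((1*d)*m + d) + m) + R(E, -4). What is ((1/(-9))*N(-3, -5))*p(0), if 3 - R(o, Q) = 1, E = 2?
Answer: -9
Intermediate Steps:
R(o, Q) = 2 (R(o, Q) = 3 - 1*1 = 3 - 1 = 2)
N(d, m) = 2 + d + m + d*m (N(d, m) = (((1*d)*m + d) + m) + 2 = ((d*m + d) + m) + 2 = ((d + d*m) + m) + 2 = (d + m + d*m) + 2 = 2 + d + m + d*m)
((1/(-9))*N(-3, -5))*p(0) = ((1/(-9))*(2 - 3 - 5 - 3*(-5)))*(-3 + 0)**2 = ((1*(-1/9))*(2 - 3 - 5 + 15))*(-3)**2 = -1/9*9*9 = -1*9 = -9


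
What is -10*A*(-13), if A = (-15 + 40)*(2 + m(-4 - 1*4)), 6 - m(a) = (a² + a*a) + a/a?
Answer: -393250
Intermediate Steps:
m(a) = 5 - 2*a² (m(a) = 6 - ((a² + a*a) + a/a) = 6 - ((a² + a²) + 1) = 6 - (2*a² + 1) = 6 - (1 + 2*a²) = 6 + (-1 - 2*a²) = 5 - 2*a²)
A = -3025 (A = (-15 + 40)*(2 + (5 - 2*(-4 - 1*4)²)) = 25*(2 + (5 - 2*(-4 - 4)²)) = 25*(2 + (5 - 2*(-8)²)) = 25*(2 + (5 - 2*64)) = 25*(2 + (5 - 128)) = 25*(2 - 123) = 25*(-121) = -3025)
-10*A*(-13) = -10*(-3025)*(-13) = 30250*(-13) = -393250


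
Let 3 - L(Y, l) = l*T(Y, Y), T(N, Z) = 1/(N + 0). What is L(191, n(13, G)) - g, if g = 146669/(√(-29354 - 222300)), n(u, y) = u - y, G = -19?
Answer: 541/191 + 146669*I*√251654/251654 ≈ 2.8325 + 292.37*I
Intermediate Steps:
T(N, Z) = 1/N
g = -146669*I*√251654/251654 (g = 146669/(√(-251654)) = 146669/((I*√251654)) = 146669*(-I*√251654/251654) = -146669*I*√251654/251654 ≈ -292.37*I)
L(Y, l) = 3 - l/Y
L(191, n(13, G)) - g = (3 - 1*(13 - 1*(-19))/191) - (-146669)*I*√251654/251654 = (3 - 1*(13 + 19)*1/191) + 146669*I*√251654/251654 = (3 - 1*32*1/191) + 146669*I*√251654/251654 = (3 - 32/191) + 146669*I*√251654/251654 = 541/191 + 146669*I*√251654/251654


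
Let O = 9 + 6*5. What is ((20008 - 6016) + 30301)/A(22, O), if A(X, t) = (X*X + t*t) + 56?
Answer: 44293/2061 ≈ 21.491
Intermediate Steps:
O = 39 (O = 9 + 30 = 39)
A(X, t) = 56 + X² + t² (A(X, t) = (X² + t²) + 56 = 56 + X² + t²)
((20008 - 6016) + 30301)/A(22, O) = ((20008 - 6016) + 30301)/(56 + 22² + 39²) = (13992 + 30301)/(56 + 484 + 1521) = 44293/2061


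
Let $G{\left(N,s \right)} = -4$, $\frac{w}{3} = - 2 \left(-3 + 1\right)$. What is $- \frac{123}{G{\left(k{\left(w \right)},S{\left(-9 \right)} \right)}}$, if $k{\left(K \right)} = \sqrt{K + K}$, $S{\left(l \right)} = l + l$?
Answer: $\frac{123}{4} \approx 30.75$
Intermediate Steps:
$w = 12$ ($w = 3 \left(- 2 \left(-3 + 1\right)\right) = 3 \left(\left(-2\right) \left(-2\right)\right) = 3 \cdot 4 = 12$)
$S{\left(l \right)} = 2 l$
$k{\left(K \right)} = \sqrt{2} \sqrt{K}$ ($k{\left(K \right)} = \sqrt{2 K} = \sqrt{2} \sqrt{K}$)
$- \frac{123}{G{\left(k{\left(w \right)},S{\left(-9 \right)} \right)}} = - \frac{123}{-4} = \left(-123\right) \left(- \frac{1}{4}\right) = \frac{123}{4}$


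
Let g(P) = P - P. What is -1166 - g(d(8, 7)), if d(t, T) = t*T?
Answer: -1166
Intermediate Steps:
d(t, T) = T*t
g(P) = 0
-1166 - g(d(8, 7)) = -1166 - 1*0 = -1166 + 0 = -1166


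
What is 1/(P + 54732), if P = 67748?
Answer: 1/122480 ≈ 8.1646e-6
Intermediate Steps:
1/(P + 54732) = 1/(67748 + 54732) = 1/122480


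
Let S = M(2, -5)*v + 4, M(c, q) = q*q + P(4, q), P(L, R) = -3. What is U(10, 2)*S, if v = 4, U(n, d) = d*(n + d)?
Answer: 2208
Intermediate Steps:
M(c, q) = -3 + q² (M(c, q) = q*q - 3 = q² - 3 = -3 + q²)
U(n, d) = d*(d + n)
S = 92 (S = (-3 + (-5)²)*4 + 4 = (-3 + 25)*4 + 4 = 22*4 + 4 = 88 + 4 = 92)
U(10, 2)*S = (2*(2 + 10))*92 = (2*12)*92 = 24*92 = 2208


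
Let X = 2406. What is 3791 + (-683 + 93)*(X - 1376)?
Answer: -603909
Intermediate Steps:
3791 + (-683 + 93)*(X - 1376) = 3791 + (-683 + 93)*(2406 - 1376) = 3791 - 590*1030 = 3791 - 607700 = -603909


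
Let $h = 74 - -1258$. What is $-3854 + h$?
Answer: $-2522$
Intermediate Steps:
$h = 1332$ ($h = 74 + 1258 = 1332$)
$-3854 + h = -3854 + 1332 = -2522$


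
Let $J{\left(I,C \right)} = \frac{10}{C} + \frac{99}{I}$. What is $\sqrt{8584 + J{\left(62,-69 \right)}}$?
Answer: $\frac{\sqrt{157124792514}}{4278} \approx 92.658$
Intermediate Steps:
$\sqrt{8584 + J{\left(62,-69 \right)}} = \sqrt{8584 + \left(\frac{10}{-69} + \frac{99}{62}\right)} = \sqrt{8584 + \left(10 \left(- \frac{1}{69}\right) + 99 \cdot \frac{1}{62}\right)} = \sqrt{8584 + \left(- \frac{10}{69} + \frac{99}{62}\right)} = \sqrt{8584 + \frac{6211}{4278}} = \sqrt{\frac{36728563}{4278}} = \frac{\sqrt{157124792514}}{4278}$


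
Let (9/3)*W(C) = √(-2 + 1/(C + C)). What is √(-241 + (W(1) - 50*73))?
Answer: √(-140076 + 6*I*√6)/6 ≈ 0.0032724 + 62.378*I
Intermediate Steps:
W(C) = √(-2 + 1/(2*C))/3 (W(C) = √(-2 + 1/(C + C))/3 = √(-2 + 1/(2*C))/3)
√(-241 + (W(1) - 50*73)) = √(-241 + (√(-8 + 2/1)/6 - 50*73)) = √(-241 + (√(-8 + 2*1)/6 - 3650)) = √(-241 + (√(-8 + 2)/6 - 3650)) = √(-241 + (√(-6)/6 - 3650)) = √(-241 + ((I*√6)/6 - 3650)) = √(-241 + (I*√6/6 - 3650)) = √(-241 + (-3650 + I*√6/6)) = √(-3891 + I*√6/6)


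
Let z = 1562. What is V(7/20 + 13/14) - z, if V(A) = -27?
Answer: -1589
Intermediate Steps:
V(7/20 + 13/14) - z = -27 - 1*1562 = -27 - 1562 = -1589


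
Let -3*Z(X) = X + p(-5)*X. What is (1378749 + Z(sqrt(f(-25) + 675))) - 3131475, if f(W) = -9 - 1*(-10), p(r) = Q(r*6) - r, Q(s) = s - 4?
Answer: -5257450/3 ≈ -1.7525e+6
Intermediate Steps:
Q(s) = -4 + s
p(r) = -4 + 5*r (p(r) = (-4 + r*6) - r = (-4 + 6*r) - r = -4 + 5*r)
f(W) = 1 (f(W) = -9 + 10 = 1)
Z(X) = 28*X/3 (Z(X) = -(X + (-4 + 5*(-5))*X)/3 = -(X + (-4 - 25)*X)/3 = -(X - 29*X)/3 = -(-28)*X/3 = 28*X/3)
(1378749 + Z(sqrt(f(-25) + 675))) - 3131475 = (1378749 + 28*sqrt(1 + 675)/3) - 3131475 = (1378749 + 28*sqrt(676)/3) - 3131475 = (1378749 + (28/3)*26) - 3131475 = (1378749 + 728/3) - 3131475 = 4136975/3 - 3131475 = -5257450/3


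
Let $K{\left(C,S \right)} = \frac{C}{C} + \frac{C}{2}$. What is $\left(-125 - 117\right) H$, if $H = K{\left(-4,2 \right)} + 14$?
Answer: $-3146$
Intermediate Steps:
$K{\left(C,S \right)} = 1 + \frac{C}{2}$ ($K{\left(C,S \right)} = 1 + C \frac{1}{2} = 1 + \frac{C}{2}$)
$H = 13$ ($H = \left(1 + \frac{1}{2} \left(-4\right)\right) + 14 = \left(1 - 2\right) + 14 = -1 + 14 = 13$)
$\left(-125 - 117\right) H = \left(-125 - 117\right) 13 = \left(-242\right) 13 = -3146$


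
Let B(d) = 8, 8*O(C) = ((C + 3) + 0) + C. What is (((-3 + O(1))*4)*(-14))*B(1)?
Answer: 1064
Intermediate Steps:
O(C) = 3/8 + C/4 (O(C) = (((C + 3) + 0) + C)/8 = (((3 + C) + 0) + C)/8 = ((3 + C) + C)/8 = (3 + 2*C)/8 = 3/8 + C/4)
(((-3 + O(1))*4)*(-14))*B(1) = (((-3 + (3/8 + (¼)*1))*4)*(-14))*8 = (((-3 + (3/8 + ¼))*4)*(-14))*8 = (((-3 + 5/8)*4)*(-14))*8 = (-19/8*4*(-14))*8 = -19/2*(-14)*8 = 133*8 = 1064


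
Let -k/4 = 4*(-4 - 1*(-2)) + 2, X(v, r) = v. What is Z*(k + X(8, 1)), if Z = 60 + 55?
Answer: 3680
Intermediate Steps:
Z = 115
k = 24 (k = -4*(4*(-4 - 1*(-2)) + 2) = -4*(4*(-4 + 2) + 2) = -4*(4*(-2) + 2) = -4*(-8 + 2) = -4*(-6) = 24)
Z*(k + X(8, 1)) = 115*(24 + 8) = 115*32 = 3680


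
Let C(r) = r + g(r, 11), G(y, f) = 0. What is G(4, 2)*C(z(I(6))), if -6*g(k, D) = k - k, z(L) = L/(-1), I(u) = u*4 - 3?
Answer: 0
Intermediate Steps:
I(u) = -3 + 4*u (I(u) = 4*u - 3 = -3 + 4*u)
z(L) = -L (z(L) = L*(-1) = -L)
g(k, D) = 0 (g(k, D) = -(k - k)/6 = -⅙*0 = 0)
C(r) = r (C(r) = r + 0 = r)
G(4, 2)*C(z(I(6))) = 0*(-(-3 + 4*6)) = 0*(-(-3 + 24)) = 0*(-1*21) = 0*(-21) = 0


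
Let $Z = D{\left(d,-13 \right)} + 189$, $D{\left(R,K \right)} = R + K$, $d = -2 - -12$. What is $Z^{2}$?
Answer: $34596$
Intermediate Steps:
$d = 10$ ($d = -2 + 12 = 10$)
$D{\left(R,K \right)} = K + R$
$Z = 186$ ($Z = \left(-13 + 10\right) + 189 = -3 + 189 = 186$)
$Z^{2} = 186^{2} = 34596$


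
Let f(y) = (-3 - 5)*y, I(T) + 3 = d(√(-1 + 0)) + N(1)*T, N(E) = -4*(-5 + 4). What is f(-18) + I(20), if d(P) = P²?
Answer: 220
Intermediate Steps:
N(E) = 4 (N(E) = -4*(-1) = 4)
I(T) = -4 + 4*T (I(T) = -3 + ((√(-1 + 0))² + 4*T) = -3 + ((√(-1))² + 4*T) = -3 + (I² + 4*T) = -3 + (-1 + 4*T) = -4 + 4*T)
f(y) = -8*y
f(-18) + I(20) = -8*(-18) + (-4 + 4*20) = 144 + (-4 + 80) = 144 + 76 = 220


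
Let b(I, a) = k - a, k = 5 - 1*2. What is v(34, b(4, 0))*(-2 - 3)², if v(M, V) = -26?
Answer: -650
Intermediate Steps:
k = 3 (k = 5 - 2 = 3)
b(I, a) = 3 - a
v(34, b(4, 0))*(-2 - 3)² = -26*(-2 - 3)² = -26*(-5)² = -26*25 = -650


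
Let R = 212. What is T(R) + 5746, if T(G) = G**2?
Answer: 50690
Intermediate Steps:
T(R) + 5746 = 212**2 + 5746 = 44944 + 5746 = 50690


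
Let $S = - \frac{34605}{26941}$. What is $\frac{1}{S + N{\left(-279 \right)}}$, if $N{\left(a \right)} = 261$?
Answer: $\frac{26941}{6996996} \approx 0.0038504$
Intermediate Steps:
$S = - \frac{34605}{26941}$ ($S = \left(-34605\right) \frac{1}{26941} = - \frac{34605}{26941} \approx -1.2845$)
$\frac{1}{S + N{\left(-279 \right)}} = \frac{1}{- \frac{34605}{26941} + 261} = \frac{1}{\frac{6996996}{26941}} = \frac{26941}{6996996}$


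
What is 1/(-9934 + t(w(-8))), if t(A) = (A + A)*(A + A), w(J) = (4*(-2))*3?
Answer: -1/7630 ≈ -0.00013106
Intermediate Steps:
w(J) = -24 (w(J) = -8*3 = -24)
t(A) = 4*A² (t(A) = (2*A)*(2*A) = 4*A²)
1/(-9934 + t(w(-8))) = 1/(-9934 + 4*(-24)²) = 1/(-9934 + 4*576) = 1/(-9934 + 2304) = 1/(-7630) = -1/7630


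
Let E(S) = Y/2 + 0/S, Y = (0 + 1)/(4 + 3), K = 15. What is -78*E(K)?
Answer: -39/7 ≈ -5.5714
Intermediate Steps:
Y = ⅐ (Y = 1/7 = 1*(⅐) = ⅐ ≈ 0.14286)
E(S) = 1/14 (E(S) = (⅐)/2 + 0/S = (⅐)*(½) + 0 = 1/14 + 0 = 1/14)
-78*E(K) = -78*1/14 = -39/7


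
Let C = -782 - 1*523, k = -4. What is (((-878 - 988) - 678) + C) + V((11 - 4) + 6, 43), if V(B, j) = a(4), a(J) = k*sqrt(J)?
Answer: -3857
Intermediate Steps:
a(J) = -4*sqrt(J)
V(B, j) = -8 (V(B, j) = -4*sqrt(4) = -4*2 = -8)
C = -1305 (C = -782 - 523 = -1305)
(((-878 - 988) - 678) + C) + V((11 - 4) + 6, 43) = (((-878 - 988) - 678) - 1305) - 8 = ((-1866 - 678) - 1305) - 8 = (-2544 - 1305) - 8 = -3849 - 8 = -3857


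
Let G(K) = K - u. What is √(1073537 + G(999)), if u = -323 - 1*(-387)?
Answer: 14*√5482 ≈ 1036.6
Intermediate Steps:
u = 64 (u = -323 + 387 = 64)
G(K) = -64 + K (G(K) = K - 1*64 = K - 64 = -64 + K)
√(1073537 + G(999)) = √(1073537 + (-64 + 999)) = √(1073537 + 935) = √1074472 = 14*√5482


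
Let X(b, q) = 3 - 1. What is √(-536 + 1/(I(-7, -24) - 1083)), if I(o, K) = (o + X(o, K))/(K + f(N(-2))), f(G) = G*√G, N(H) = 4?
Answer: 2*I*√40211637378/17323 ≈ 23.152*I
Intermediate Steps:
f(G) = G^(3/2)
X(b, q) = 2
I(o, K) = (2 + o)/(8 + K) (I(o, K) = (o + 2)/(K + 4^(3/2)) = (2 + o)/(K + 8) = (2 + o)/(8 + K))
√(-536 + 1/(I(-7, -24) - 1083)) = √(-536 + 1/((2 - 7)/(8 - 24) - 1083)) = √(-536 + 1/(-5/(-16) - 1083)) = √(-536 + 1/(-1/16*(-5) - 1083)) = √(-536 + 1/(5/16 - 1083)) = √(-536 + 1/(-17323/16)) = √(-536 - 16/17323) = √(-9285144/17323) = 2*I*√40211637378/17323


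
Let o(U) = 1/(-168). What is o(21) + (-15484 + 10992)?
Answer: -754657/168 ≈ -4492.0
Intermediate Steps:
o(U) = -1/168
o(21) + (-15484 + 10992) = -1/168 + (-15484 + 10992) = -1/168 - 4492 = -754657/168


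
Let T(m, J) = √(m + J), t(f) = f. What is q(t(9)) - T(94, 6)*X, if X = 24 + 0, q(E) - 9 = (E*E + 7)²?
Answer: 7513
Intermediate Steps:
T(m, J) = √(J + m)
q(E) = 9 + (7 + E²)² (q(E) = 9 + (E*E + 7)² = 9 + (E² + 7)² = 9 + (7 + E²)²)
X = 24
q(t(9)) - T(94, 6)*X = (9 + (7 + 9²)²) - √(6 + 94)*24 = (9 + (7 + 81)²) - √100*24 = (9 + 88²) - 10*24 = (9 + 7744) - 1*240 = 7753 - 240 = 7513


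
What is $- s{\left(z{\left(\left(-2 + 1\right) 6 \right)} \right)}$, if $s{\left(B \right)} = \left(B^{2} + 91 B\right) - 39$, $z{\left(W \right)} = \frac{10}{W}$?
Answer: $\frac{1691}{9} \approx 187.89$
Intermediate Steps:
$s{\left(B \right)} = -39 + B^{2} + 91 B$
$- s{\left(z{\left(\left(-2 + 1\right) 6 \right)} \right)} = - (-39 + \left(\frac{10}{\left(-2 + 1\right) 6}\right)^{2} + 91 \frac{10}{\left(-2 + 1\right) 6}) = - (-39 + \left(\frac{10}{\left(-1\right) 6}\right)^{2} + 91 \frac{10}{\left(-1\right) 6}) = - (-39 + \left(\frac{10}{-6}\right)^{2} + 91 \frac{10}{-6}) = - (-39 + \left(10 \left(- \frac{1}{6}\right)\right)^{2} + 91 \cdot 10 \left(- \frac{1}{6}\right)) = - (-39 + \left(- \frac{5}{3}\right)^{2} + 91 \left(- \frac{5}{3}\right)) = - (-39 + \frac{25}{9} - \frac{455}{3}) = \left(-1\right) \left(- \frac{1691}{9}\right) = \frac{1691}{9}$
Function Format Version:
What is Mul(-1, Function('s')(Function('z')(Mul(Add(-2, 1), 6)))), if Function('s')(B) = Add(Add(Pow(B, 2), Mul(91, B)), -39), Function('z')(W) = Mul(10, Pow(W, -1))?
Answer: Rational(1691, 9) ≈ 187.89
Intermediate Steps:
Function('s')(B) = Add(-39, Pow(B, 2), Mul(91, B))
Mul(-1, Function('s')(Function('z')(Mul(Add(-2, 1), 6)))) = Mul(-1, Add(-39, Pow(Mul(10, Pow(Mul(Add(-2, 1), 6), -1)), 2), Mul(91, Mul(10, Pow(Mul(Add(-2, 1), 6), -1))))) = Mul(-1, Add(-39, Pow(Mul(10, Pow(Mul(-1, 6), -1)), 2), Mul(91, Mul(10, Pow(Mul(-1, 6), -1))))) = Mul(-1, Add(-39, Pow(Mul(10, Pow(-6, -1)), 2), Mul(91, Mul(10, Pow(-6, -1))))) = Mul(-1, Add(-39, Pow(Mul(10, Rational(-1, 6)), 2), Mul(91, Mul(10, Rational(-1, 6))))) = Mul(-1, Add(-39, Pow(Rational(-5, 3), 2), Mul(91, Rational(-5, 3)))) = Mul(-1, Add(-39, Rational(25, 9), Rational(-455, 3))) = Mul(-1, Rational(-1691, 9)) = Rational(1691, 9)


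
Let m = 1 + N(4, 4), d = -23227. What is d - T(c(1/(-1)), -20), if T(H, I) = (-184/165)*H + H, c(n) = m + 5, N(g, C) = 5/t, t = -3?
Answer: -11497118/495 ≈ -23227.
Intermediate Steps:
N(g, C) = -5/3 (N(g, C) = 5/(-3) = 5*(-⅓) = -5/3)
m = -⅔ (m = 1 - 5/3 = -⅔ ≈ -0.66667)
c(n) = 13/3 (c(n) = -⅔ + 5 = 13/3)
T(H, I) = -19*H/165 (T(H, I) = (-184*1/165)*H + H = -184*H/165 + H = -19*H/165)
d - T(c(1/(-1)), -20) = -23227 - (-19)*13/(165*3) = -23227 - 1*(-247/495) = -23227 + 247/495 = -11497118/495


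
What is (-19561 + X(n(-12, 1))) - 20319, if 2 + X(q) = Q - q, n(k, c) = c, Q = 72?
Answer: -39811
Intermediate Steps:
X(q) = 70 - q (X(q) = -2 + (72 - q) = 70 - q)
(-19561 + X(n(-12, 1))) - 20319 = (-19561 + (70 - 1*1)) - 20319 = (-19561 + (70 - 1)) - 20319 = (-19561 + 69) - 20319 = -19492 - 20319 = -39811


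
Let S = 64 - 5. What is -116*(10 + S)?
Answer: -8004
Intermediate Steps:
S = 59
-116*(10 + S) = -116*(10 + 59) = -116*69 = -8004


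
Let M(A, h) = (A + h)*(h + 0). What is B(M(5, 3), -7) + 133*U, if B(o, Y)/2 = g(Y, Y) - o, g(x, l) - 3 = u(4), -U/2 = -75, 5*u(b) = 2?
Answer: 99544/5 ≈ 19909.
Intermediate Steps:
u(b) = ⅖ (u(b) = (⅕)*2 = ⅖)
M(A, h) = h*(A + h) (M(A, h) = (A + h)*h = h*(A + h))
U = 150 (U = -2*(-75) = 150)
g(x, l) = 17/5 (g(x, l) = 3 + ⅖ = 17/5)
B(o, Y) = 34/5 - 2*o (B(o, Y) = 2*(17/5 - o) = 34/5 - 2*o)
B(M(5, 3), -7) + 133*U = (34/5 - 6*(5 + 3)) + 133*150 = (34/5 - 6*8) + 19950 = (34/5 - 2*24) + 19950 = (34/5 - 48) + 19950 = -206/5 + 19950 = 99544/5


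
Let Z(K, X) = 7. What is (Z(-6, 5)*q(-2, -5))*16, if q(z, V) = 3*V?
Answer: -1680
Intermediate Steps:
(Z(-6, 5)*q(-2, -5))*16 = (7*(3*(-5)))*16 = (7*(-15))*16 = -105*16 = -1680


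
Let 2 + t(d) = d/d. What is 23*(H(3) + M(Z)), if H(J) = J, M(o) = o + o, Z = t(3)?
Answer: 23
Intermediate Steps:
t(d) = -1 (t(d) = -2 + d/d = -2 + 1 = -1)
Z = -1
M(o) = 2*o
23*(H(3) + M(Z)) = 23*(3 + 2*(-1)) = 23*(3 - 2) = 23*1 = 23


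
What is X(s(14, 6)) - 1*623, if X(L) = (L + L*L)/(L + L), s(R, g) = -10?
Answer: -1255/2 ≈ -627.50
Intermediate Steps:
X(L) = (L + L²)/(2*L) (X(L) = (L + L²)/((2*L)) = (L + L²)*(1/(2*L)) = (L + L²)/(2*L))
X(s(14, 6)) - 1*623 = (½ + (½)*(-10)) - 1*623 = (½ - 5) - 623 = -9/2 - 623 = -1255/2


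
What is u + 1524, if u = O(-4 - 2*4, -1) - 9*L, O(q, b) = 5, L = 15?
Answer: 1394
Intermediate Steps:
u = -130 (u = 5 - 9*15 = 5 - 135 = -130)
u + 1524 = -130 + 1524 = 1394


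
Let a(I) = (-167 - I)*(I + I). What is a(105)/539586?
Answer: -9520/89931 ≈ -0.10586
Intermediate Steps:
a(I) = 2*I*(-167 - I) (a(I) = (-167 - I)*(2*I) = 2*I*(-167 - I))
a(105)/539586 = -2*105*(167 + 105)/539586 = -2*105*272*(1/539586) = -57120*1/539586 = -9520/89931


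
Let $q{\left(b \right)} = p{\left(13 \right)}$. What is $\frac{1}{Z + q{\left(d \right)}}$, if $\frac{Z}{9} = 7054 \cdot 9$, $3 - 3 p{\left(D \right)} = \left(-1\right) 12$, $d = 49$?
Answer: $\frac{1}{571379} \approx 1.7502 \cdot 10^{-6}$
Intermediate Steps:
$p{\left(D \right)} = 5$ ($p{\left(D \right)} = 1 - \frac{\left(-1\right) 12}{3} = 1 - -4 = 1 + 4 = 5$)
$Z = 571374$ ($Z = 9 \cdot 7054 \cdot 9 = 9 \cdot 63486 = 571374$)
$q{\left(b \right)} = 5$
$\frac{1}{Z + q{\left(d \right)}} = \frac{1}{571374 + 5} = \frac{1}{571379}$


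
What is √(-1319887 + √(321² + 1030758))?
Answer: √(-1319887 + √1133799) ≈ 1148.4*I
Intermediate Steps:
√(-1319887 + √(321² + 1030758)) = √(-1319887 + √(103041 + 1030758)) = √(-1319887 + √1133799)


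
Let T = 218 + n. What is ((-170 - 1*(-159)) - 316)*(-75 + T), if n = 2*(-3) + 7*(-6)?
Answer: -31065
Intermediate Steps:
n = -48 (n = -6 - 42 = -48)
T = 170 (T = 218 - 48 = 170)
((-170 - 1*(-159)) - 316)*(-75 + T) = ((-170 - 1*(-159)) - 316)*(-75 + 170) = ((-170 + 159) - 316)*95 = (-11 - 316)*95 = -327*95 = -31065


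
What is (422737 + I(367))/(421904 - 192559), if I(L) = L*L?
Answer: 557426/229345 ≈ 2.4305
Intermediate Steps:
I(L) = L²
(422737 + I(367))/(421904 - 192559) = (422737 + 367²)/(421904 - 192559) = (422737 + 134689)/229345 = 557426*(1/229345) = 557426/229345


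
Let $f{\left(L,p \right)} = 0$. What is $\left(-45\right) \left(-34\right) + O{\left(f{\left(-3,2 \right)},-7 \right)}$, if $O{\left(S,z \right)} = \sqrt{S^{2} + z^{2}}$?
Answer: $1537$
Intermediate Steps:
$\left(-45\right) \left(-34\right) + O{\left(f{\left(-3,2 \right)},-7 \right)} = \left(-45\right) \left(-34\right) + \sqrt{0^{2} + \left(-7\right)^{2}} = 1530 + \sqrt{0 + 49} = 1530 + \sqrt{49} = 1530 + 7 = 1537$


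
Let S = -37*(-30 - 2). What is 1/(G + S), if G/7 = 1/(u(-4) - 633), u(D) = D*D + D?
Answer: 621/735257 ≈ 0.00084460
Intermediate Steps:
u(D) = D + D² (u(D) = D² + D = D + D²)
S = 1184 (S = -37*(-32) = 1184)
G = -7/621 (G = 7/(-4*(1 - 4) - 633) = 7/(-4*(-3) - 633) = 7/(12 - 633) = 7/(-621) = 7*(-1/621) = -7/621 ≈ -0.011272)
1/(G + S) = 1/(-7/621 + 1184) = 1/(735257/621) = 621/735257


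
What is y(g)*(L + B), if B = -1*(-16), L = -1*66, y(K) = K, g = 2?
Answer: -100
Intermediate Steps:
L = -66
B = 16
y(g)*(L + B) = 2*(-66 + 16) = 2*(-50) = -100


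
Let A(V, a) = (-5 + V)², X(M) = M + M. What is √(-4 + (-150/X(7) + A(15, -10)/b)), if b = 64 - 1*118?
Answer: I*√65751/63 ≈ 4.0702*I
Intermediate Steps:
X(M) = 2*M
b = -54 (b = 64 - 118 = -54)
√(-4 + (-150/X(7) + A(15, -10)/b)) = √(-4 + (-150/(2*7) + (-5 + 15)²/(-54))) = √(-4 + (-150/14 + 10²*(-1/54))) = √(-4 + (-150*1/14 + 100*(-1/54))) = √(-4 + (-75/7 - 50/27)) = √(-4 - 2375/189) = √(-3131/189) = I*√65751/63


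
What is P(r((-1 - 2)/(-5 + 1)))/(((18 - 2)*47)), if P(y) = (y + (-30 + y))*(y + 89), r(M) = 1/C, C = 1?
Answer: -315/94 ≈ -3.3511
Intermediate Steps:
r(M) = 1 (r(M) = 1/1 = 1)
P(y) = (-30 + 2*y)*(89 + y)
P(r((-1 - 2)/(-5 + 1)))/(((18 - 2)*47)) = (-2670 + 2*1² + 148*1)/(((18 - 2)*47)) = (-2670 + 2*1 + 148)/((16*47)) = (-2670 + 2 + 148)/752 = -2520*1/752 = -315/94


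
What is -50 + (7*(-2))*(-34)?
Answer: 426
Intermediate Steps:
-50 + (7*(-2))*(-34) = -50 - 14*(-34) = -50 + 476 = 426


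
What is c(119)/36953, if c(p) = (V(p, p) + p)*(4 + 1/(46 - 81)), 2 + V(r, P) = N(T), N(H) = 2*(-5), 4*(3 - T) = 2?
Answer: 14873/1293355 ≈ 0.011500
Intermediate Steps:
T = 5/2 (T = 3 - 1/4*2 = 3 - 1/2 = 5/2 ≈ 2.5000)
N(H) = -10
V(r, P) = -12 (V(r, P) = -2 - 10 = -12)
c(p) = -1668/35 + 139*p/35 (c(p) = (-12 + p)*(4 + 1/(46 - 81)) = (-12 + p)*(4 + 1/(-35)) = (-12 + p)*(4 - 1/35) = (-12 + p)*(139/35) = -1668/35 + 139*p/35)
c(119)/36953 = (-1668/35 + (139/35)*119)/36953 = (-1668/35 + 2363/5)*(1/36953) = (14873/35)*(1/36953) = 14873/1293355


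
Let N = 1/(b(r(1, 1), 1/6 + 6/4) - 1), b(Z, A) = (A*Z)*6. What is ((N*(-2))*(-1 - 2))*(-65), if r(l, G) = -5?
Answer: 130/17 ≈ 7.6471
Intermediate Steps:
b(Z, A) = 6*A*Z
N = -1/51 (N = 1/(6*(1/6 + 6/4)*(-5) - 1) = 1/(6*(1*(1/6) + 6*(1/4))*(-5) - 1) = 1/(6*(1/6 + 3/2)*(-5) - 1) = 1/(6*(5/3)*(-5) - 1) = 1/(-50 - 1) = 1/(-51) = -1/51 ≈ -0.019608)
((N*(-2))*(-1 - 2))*(-65) = ((-1/51*(-2))*(-1 - 2))*(-65) = ((2/51)*(-3))*(-65) = -2/17*(-65) = 130/17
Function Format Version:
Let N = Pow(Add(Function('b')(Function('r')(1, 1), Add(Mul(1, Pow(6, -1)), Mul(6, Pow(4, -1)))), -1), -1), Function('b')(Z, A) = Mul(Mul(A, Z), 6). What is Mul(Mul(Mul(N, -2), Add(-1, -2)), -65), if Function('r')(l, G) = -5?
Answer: Rational(130, 17) ≈ 7.6471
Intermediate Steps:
Function('b')(Z, A) = Mul(6, A, Z)
N = Rational(-1, 51) (N = Pow(Add(Mul(6, Add(Mul(1, Pow(6, -1)), Mul(6, Pow(4, -1))), -5), -1), -1) = Pow(Add(Mul(6, Add(Mul(1, Rational(1, 6)), Mul(6, Rational(1, 4))), -5), -1), -1) = Pow(Add(Mul(6, Add(Rational(1, 6), Rational(3, 2)), -5), -1), -1) = Pow(Add(Mul(6, Rational(5, 3), -5), -1), -1) = Pow(Add(-50, -1), -1) = Pow(-51, -1) = Rational(-1, 51) ≈ -0.019608)
Mul(Mul(Mul(N, -2), Add(-1, -2)), -65) = Mul(Mul(Mul(Rational(-1, 51), -2), Add(-1, -2)), -65) = Mul(Mul(Rational(2, 51), -3), -65) = Mul(Rational(-2, 17), -65) = Rational(130, 17)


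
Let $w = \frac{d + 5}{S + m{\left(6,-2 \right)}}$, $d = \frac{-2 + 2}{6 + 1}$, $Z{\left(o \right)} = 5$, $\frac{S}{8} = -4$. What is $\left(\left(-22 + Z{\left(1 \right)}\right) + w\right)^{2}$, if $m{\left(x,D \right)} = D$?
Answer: $\frac{339889}{1156} \approx 294.02$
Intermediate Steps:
$S = -32$ ($S = 8 \left(-4\right) = -32$)
$d = 0$ ($d = \frac{0}{7} = 0 \cdot \frac{1}{7} = 0$)
$w = - \frac{5}{34}$ ($w = \frac{0 + 5}{-32 - 2} = \frac{5}{-34} = 5 \left(- \frac{1}{34}\right) = - \frac{5}{34} \approx -0.14706$)
$\left(\left(-22 + Z{\left(1 \right)}\right) + w\right)^{2} = \left(\left(-22 + 5\right) - \frac{5}{34}\right)^{2} = \left(-17 - \frac{5}{34}\right)^{2} = \left(- \frac{583}{34}\right)^{2} = \frac{339889}{1156}$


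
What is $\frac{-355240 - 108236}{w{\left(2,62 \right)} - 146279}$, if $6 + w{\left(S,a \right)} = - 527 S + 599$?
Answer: $\frac{115869}{36685} \approx 3.1585$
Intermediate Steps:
$w{\left(S,a \right)} = 593 - 527 S$ ($w{\left(S,a \right)} = -6 - \left(-599 + 527 S\right) = 593 - 527 S$)
$\frac{-355240 - 108236}{w{\left(2,62 \right)} - 146279} = \frac{-355240 - 108236}{\left(593 - 1054\right) - 146279} = - \frac{463476}{\left(593 - 1054\right) - 146279} = - \frac{463476}{-461 - 146279} = - \frac{463476}{-146740} = \left(-463476\right) \left(- \frac{1}{146740}\right) = \frac{115869}{36685}$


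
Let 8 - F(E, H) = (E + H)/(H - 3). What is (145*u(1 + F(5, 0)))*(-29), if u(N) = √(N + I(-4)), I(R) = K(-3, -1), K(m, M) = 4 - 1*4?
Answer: -16820*√6/3 ≈ -13733.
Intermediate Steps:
K(m, M) = 0 (K(m, M) = 4 - 4 = 0)
I(R) = 0
F(E, H) = 8 - (E + H)/(-3 + H) (F(E, H) = 8 - (E + H)/(H - 3) = 8 - (E + H)/(-3 + H))
u(N) = √N (u(N) = √(N + 0) = √N)
(145*u(1 + F(5, 0)))*(-29) = (145*√(1 + (-24 - 1*5 + 7*0)/(-3 + 0)))*(-29) = (145*√(1 + (-24 - 5 + 0)/(-3)))*(-29) = (145*√(1 - ⅓*(-29)))*(-29) = (145*√(1 + 29/3))*(-29) = (145*√(32/3))*(-29) = (145*(4*√6/3))*(-29) = (580*√6/3)*(-29) = -16820*√6/3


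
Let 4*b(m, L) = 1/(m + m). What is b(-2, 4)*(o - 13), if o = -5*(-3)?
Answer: -⅛ ≈ -0.12500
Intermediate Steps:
b(m, L) = 1/(8*m) (b(m, L) = 1/(4*(m + m)) = 1/(4*((2*m))) = (1/(2*m))/4 = 1/(8*m))
o = 15
b(-2, 4)*(o - 13) = ((⅛)/(-2))*(15 - 13) = ((⅛)*(-½))*2 = -1/16*2 = -⅛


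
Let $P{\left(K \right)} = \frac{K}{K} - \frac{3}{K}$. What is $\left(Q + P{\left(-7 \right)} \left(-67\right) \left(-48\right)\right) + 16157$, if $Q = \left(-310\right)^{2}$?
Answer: $\frac{817959}{7} \approx 1.1685 \cdot 10^{5}$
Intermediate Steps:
$Q = 96100$
$P{\left(K \right)} = 1 - \frac{3}{K}$
$\left(Q + P{\left(-7 \right)} \left(-67\right) \left(-48\right)\right) + 16157 = \left(96100 + \frac{-3 - 7}{-7} \left(-67\right) \left(-48\right)\right) + 16157 = \left(96100 + \left(- \frac{1}{7}\right) \left(-10\right) \left(-67\right) \left(-48\right)\right) + 16157 = \left(96100 + \frac{10}{7} \left(-67\right) \left(-48\right)\right) + 16157 = \left(96100 - - \frac{32160}{7}\right) + 16157 = \left(96100 + \frac{32160}{7}\right) + 16157 = \frac{704860}{7} + 16157 = \frac{817959}{7}$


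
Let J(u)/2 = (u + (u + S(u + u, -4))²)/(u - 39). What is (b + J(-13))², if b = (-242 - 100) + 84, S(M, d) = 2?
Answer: 11614464/169 ≈ 68725.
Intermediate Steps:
J(u) = 2*(u + (2 + u)²)/(-39 + u) (J(u) = 2*((u + (u + 2)²)/(u - 39)) = 2*((u + (2 + u)²)/(-39 + u)) = 2*(u + (2 + u)²)/(-39 + u))
b = -258 (b = -342 + 84 = -258)
(b + J(-13))² = (-258 + 2*(-13 + (2 - 13)²)/(-39 - 13))² = (-258 + 2*(-13 + (-11)²)/(-52))² = (-258 + 2*(-1/52)*(-13 + 121))² = (-258 + 2*(-1/52)*108)² = (-258 - 54/13)² = (-3408/13)² = 11614464/169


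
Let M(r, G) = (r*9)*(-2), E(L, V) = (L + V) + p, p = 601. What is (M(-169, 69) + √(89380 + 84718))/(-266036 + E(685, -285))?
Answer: -1014/88345 - √174098/265035 ≈ -0.013052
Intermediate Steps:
E(L, V) = 601 + L + V (E(L, V) = (L + V) + 601 = 601 + L + V)
M(r, G) = -18*r (M(r, G) = (9*r)*(-2) = -18*r)
(M(-169, 69) + √(89380 + 84718))/(-266036 + E(685, -285)) = (-18*(-169) + √(89380 + 84718))/(-266036 + (601 + 685 - 285)) = (3042 + √174098)/(-266036 + 1001) = (3042 + √174098)/(-265035) = (3042 + √174098)*(-1/265035) = -1014/88345 - √174098/265035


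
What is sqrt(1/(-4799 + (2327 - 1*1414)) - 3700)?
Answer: I*sqrt(55873689086)/3886 ≈ 60.828*I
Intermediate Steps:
sqrt(1/(-4799 + (2327 - 1*1414)) - 3700) = sqrt(1/(-4799 + (2327 - 1414)) - 3700) = sqrt(1/(-4799 + 913) - 3700) = sqrt(1/(-3886) - 3700) = sqrt(-1/3886 - 3700) = sqrt(-14378201/3886) = I*sqrt(55873689086)/3886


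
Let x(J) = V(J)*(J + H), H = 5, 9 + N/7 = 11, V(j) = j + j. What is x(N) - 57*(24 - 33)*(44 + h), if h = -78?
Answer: -16910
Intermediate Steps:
V(j) = 2*j
N = 14 (N = -63 + 7*11 = -63 + 77 = 14)
x(J) = 2*J*(5 + J) (x(J) = (2*J)*(J + 5) = (2*J)*(5 + J) = 2*J*(5 + J))
x(N) - 57*(24 - 33)*(44 + h) = 2*14*(5 + 14) - 57*(24 - 33)*(44 - 78) = 2*14*19 - (-513)*(-34) = 532 - 57*306 = 532 - 17442 = -16910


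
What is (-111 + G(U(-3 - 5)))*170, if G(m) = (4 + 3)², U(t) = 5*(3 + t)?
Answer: -10540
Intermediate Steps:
U(t) = 15 + 5*t
G(m) = 49 (G(m) = 7² = 49)
(-111 + G(U(-3 - 5)))*170 = (-111 + 49)*170 = -62*170 = -10540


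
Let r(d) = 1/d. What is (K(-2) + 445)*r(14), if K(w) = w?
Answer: 443/14 ≈ 31.643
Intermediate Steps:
(K(-2) + 445)*r(14) = (-2 + 445)/14 = 443*(1/14) = 443/14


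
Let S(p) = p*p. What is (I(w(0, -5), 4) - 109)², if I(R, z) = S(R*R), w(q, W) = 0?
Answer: 11881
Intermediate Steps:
S(p) = p²
I(R, z) = R⁴ (I(R, z) = (R*R)² = (R²)² = R⁴)
(I(w(0, -5), 4) - 109)² = (0⁴ - 109)² = (0 - 109)² = (-109)² = 11881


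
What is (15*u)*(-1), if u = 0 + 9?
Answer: -135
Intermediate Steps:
u = 9
(15*u)*(-1) = (15*9)*(-1) = 135*(-1) = -135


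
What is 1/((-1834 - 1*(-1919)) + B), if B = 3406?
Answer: 1/3491 ≈ 0.00028645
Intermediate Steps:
1/((-1834 - 1*(-1919)) + B) = 1/((-1834 - 1*(-1919)) + 3406) = 1/((-1834 + 1919) + 3406) = 1/(85 + 3406) = 1/3491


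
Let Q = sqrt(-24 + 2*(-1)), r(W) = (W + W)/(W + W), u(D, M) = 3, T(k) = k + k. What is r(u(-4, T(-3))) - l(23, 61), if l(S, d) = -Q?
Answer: 1 + I*sqrt(26) ≈ 1.0 + 5.099*I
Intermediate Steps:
T(k) = 2*k
r(W) = 1 (r(W) = (2*W)/((2*W)) = (2*W)*(1/(2*W)) = 1)
Q = I*sqrt(26) (Q = sqrt(-24 - 2) = sqrt(-26) = I*sqrt(26) ≈ 5.099*I)
l(S, d) = -I*sqrt(26)
r(u(-4, T(-3))) - l(23, 61) = 1 - (-1)*I*sqrt(26) = 1 + I*sqrt(26)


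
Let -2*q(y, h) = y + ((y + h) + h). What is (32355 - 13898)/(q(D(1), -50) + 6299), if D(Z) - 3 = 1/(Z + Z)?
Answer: 36914/12691 ≈ 2.9087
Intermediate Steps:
D(Z) = 3 + 1/(2*Z) (D(Z) = 3 + 1/(Z + Z) = 3 + 1/(2*Z))
q(y, h) = -h - y (q(y, h) = -(y + ((y + h) + h))/2 = -(y + ((h + y) + h))/2 = -(y + (y + 2*h))/2 = -(2*h + 2*y)/2 = -h - y)
(32355 - 13898)/(q(D(1), -50) + 6299) = (32355 - 13898)/((-1*(-50) - (3 + (1/2)/1)) + 6299) = 18457/((50 - (3 + (1/2)*1)) + 6299) = 18457/((50 - (3 + 1/2)) + 6299) = 18457/((50 - 1*7/2) + 6299) = 18457/((50 - 7/2) + 6299) = 18457/(93/2 + 6299) = 18457/(12691/2) = 18457*(2/12691) = 36914/12691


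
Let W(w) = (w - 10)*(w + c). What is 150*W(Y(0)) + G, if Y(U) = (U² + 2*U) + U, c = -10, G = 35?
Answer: 15035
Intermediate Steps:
Y(U) = U² + 3*U
W(w) = (-10 + w)² (W(w) = (w - 10)*(w - 10) = (-10 + w)*(-10 + w) = (-10 + w)²)
150*W(Y(0)) + G = 150*(100 + (0*(3 + 0))² - 0*(3 + 0)) + 35 = 150*(100 + (0*3)² - 0*3) + 35 = 150*(100 + 0² - 20*0) + 35 = 150*(100 + 0 + 0) + 35 = 150*100 + 35 = 15000 + 35 = 15035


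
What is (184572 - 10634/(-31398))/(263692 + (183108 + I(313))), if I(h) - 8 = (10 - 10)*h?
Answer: 2897601145/7014438792 ≈ 0.41309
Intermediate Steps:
I(h) = 8 (I(h) = 8 + (10 - 10)*h = 8 + 0*h = 8 + 0 = 8)
(184572 - 10634/(-31398))/(263692 + (183108 + I(313))) = (184572 - 10634/(-31398))/(263692 + (183108 + 8)) = (184572 - 10634*(-1/31398))/(263692 + 183116) = (184572 + 5317/15699)/446808 = (2897601145/15699)*(1/446808) = 2897601145/7014438792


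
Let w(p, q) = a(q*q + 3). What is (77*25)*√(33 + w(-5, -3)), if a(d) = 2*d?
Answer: 1925*√57 ≈ 14533.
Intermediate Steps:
w(p, q) = 6 + 2*q² (w(p, q) = 2*(q*q + 3) = 2*(q² + 3) = 2*(3 + q²) = 6 + 2*q²)
(77*25)*√(33 + w(-5, -3)) = (77*25)*√(33 + (6 + 2*(-3)²)) = 1925*√(33 + (6 + 2*9)) = 1925*√(33 + (6 + 18)) = 1925*√(33 + 24) = 1925*√57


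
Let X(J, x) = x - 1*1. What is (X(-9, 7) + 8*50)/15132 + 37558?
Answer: 284164031/7566 ≈ 37558.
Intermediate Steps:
X(J, x) = -1 + x (X(J, x) = x - 1 = -1 + x)
(X(-9, 7) + 8*50)/15132 + 37558 = ((-1 + 7) + 8*50)/15132 + 37558 = (6 + 400)*(1/15132) + 37558 = 406*(1/15132) + 37558 = 203/7566 + 37558 = 284164031/7566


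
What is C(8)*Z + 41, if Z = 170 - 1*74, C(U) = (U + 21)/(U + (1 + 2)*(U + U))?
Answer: 635/7 ≈ 90.714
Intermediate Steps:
C(U) = (21 + U)/(7*U) (C(U) = (21 + U)/(U + 3*(2*U)) = (21 + U)/(U + 6*U) = (21 + U)/((7*U)) = (21 + U)*(1/(7*U)) = (21 + U)/(7*U))
Z = 96 (Z = 170 - 74 = 96)
C(8)*Z + 41 = ((⅐)*(21 + 8)/8)*96 + 41 = ((⅐)*(⅛)*29)*96 + 41 = (29/56)*96 + 41 = 348/7 + 41 = 635/7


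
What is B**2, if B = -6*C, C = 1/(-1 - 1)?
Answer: 9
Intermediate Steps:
C = -1/2 (C = 1/(-2) = -1/2 ≈ -0.50000)
B = 3 (B = -6*(-1/2) = 3)
B**2 = 3**2 = 9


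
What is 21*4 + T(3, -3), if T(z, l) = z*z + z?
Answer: 96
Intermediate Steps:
T(z, l) = z + z² (T(z, l) = z² + z = z + z²)
21*4 + T(3, -3) = 21*4 + 3*(1 + 3) = 84 + 3*4 = 84 + 12 = 96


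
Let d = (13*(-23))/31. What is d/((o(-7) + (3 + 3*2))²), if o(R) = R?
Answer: -299/124 ≈ -2.4113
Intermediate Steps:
d = -299/31 (d = -299*1/31 = -299/31 ≈ -9.6452)
d/((o(-7) + (3 + 3*2))²) = -299/(31*(-7 + (3 + 3*2))²) = -299/(31*(-7 + (3 + 6))²) = -299/(31*(-7 + 9)²) = -299/(31*(2²)) = -299/31/4 = -299/31*¼ = -299/124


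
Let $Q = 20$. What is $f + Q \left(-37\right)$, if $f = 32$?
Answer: $-708$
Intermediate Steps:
$f + Q \left(-37\right) = 32 + 20 \left(-37\right) = 32 - 740 = -708$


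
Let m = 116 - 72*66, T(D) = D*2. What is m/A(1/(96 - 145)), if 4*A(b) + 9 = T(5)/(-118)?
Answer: 136762/67 ≈ 2041.2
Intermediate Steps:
T(D) = 2*D
m = -4636 (m = 116 - 4752 = -4636)
A(b) = -134/59 (A(b) = -9/4 + ((2*5)/(-118))/4 = -9/4 + (10*(-1/118))/4 = -9/4 + (¼)*(-5/59) = -9/4 - 5/236 = -134/59)
m/A(1/(96 - 145)) = -4636/(-134/59) = -4636*(-59/134) = 136762/67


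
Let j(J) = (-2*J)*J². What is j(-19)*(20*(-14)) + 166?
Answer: -3840874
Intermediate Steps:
j(J) = -2*J³
j(-19)*(20*(-14)) + 166 = (-2*(-19)³)*(20*(-14)) + 166 = -2*(-6859)*(-280) + 166 = 13718*(-280) + 166 = -3841040 + 166 = -3840874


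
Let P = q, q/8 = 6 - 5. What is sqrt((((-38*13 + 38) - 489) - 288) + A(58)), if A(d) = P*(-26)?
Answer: I*sqrt(1441) ≈ 37.961*I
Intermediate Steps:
q = 8 (q = 8*(6 - 5) = 8*1 = 8)
P = 8
A(d) = -208 (A(d) = 8*(-26) = -208)
sqrt((((-38*13 + 38) - 489) - 288) + A(58)) = sqrt((((-38*13 + 38) - 489) - 288) - 208) = sqrt((((-494 + 38) - 489) - 288) - 208) = sqrt(((-456 - 489) - 288) - 208) = sqrt((-945 - 288) - 208) = sqrt(-1233 - 208) = sqrt(-1441) = I*sqrt(1441)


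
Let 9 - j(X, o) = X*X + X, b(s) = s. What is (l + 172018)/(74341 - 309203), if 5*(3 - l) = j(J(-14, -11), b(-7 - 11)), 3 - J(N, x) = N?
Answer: -430201/587155 ≈ -0.73269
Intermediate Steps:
J(N, x) = 3 - N
j(X, o) = 9 - X - X² (j(X, o) = 9 - (X*X + X) = 9 - (X² + X) = 9 - (X + X²) = 9 + (-X - X²) = 9 - X - X²)
l = 312/5 (l = 3 - (9 - (3 - 1*(-14)) - (3 - 1*(-14))²)/5 = 3 - (9 - (3 + 14) - (3 + 14)²)/5 = 3 - (9 - 1*17 - 1*17²)/5 = 3 - (9 - 17 - 1*289)/5 = 3 - (9 - 17 - 289)/5 = 3 - ⅕*(-297) = 3 + 297/5 = 312/5 ≈ 62.400)
(l + 172018)/(74341 - 309203) = (312/5 + 172018)/(74341 - 309203) = (860402/5)/(-234862) = (860402/5)*(-1/234862) = -430201/587155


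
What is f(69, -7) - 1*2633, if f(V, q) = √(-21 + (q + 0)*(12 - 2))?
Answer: -2633 + I*√91 ≈ -2633.0 + 9.5394*I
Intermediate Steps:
f(V, q) = √(-21 + 10*q) (f(V, q) = √(-21 + q*10) = √(-21 + 10*q))
f(69, -7) - 1*2633 = √(-21 + 10*(-7)) - 1*2633 = √(-21 - 70) - 2633 = √(-91) - 2633 = I*√91 - 2633 = -2633 + I*√91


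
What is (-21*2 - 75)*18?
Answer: -2106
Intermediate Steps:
(-21*2 - 75)*18 = (-42 - 75)*18 = -117*18 = -2106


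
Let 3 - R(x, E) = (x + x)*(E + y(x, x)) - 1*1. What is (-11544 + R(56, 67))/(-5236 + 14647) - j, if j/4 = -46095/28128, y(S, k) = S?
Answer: 85259311/22059384 ≈ 3.8650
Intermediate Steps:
j = -15365/2344 (j = 4*(-46095/28128) = 4*(-46095*1/28128) = 4*(-15365/9376) = -15365/2344 ≈ -6.5550)
R(x, E) = 4 - 2*x*(E + x) (R(x, E) = 3 - ((x + x)*(E + x) - 1*1) = 3 - ((2*x)*(E + x) - 1) = 3 - (2*x*(E + x) - 1) = 3 - (-1 + 2*x*(E + x)) = 3 + (1 - 2*x*(E + x)) = 4 - 2*x*(E + x))
(-11544 + R(56, 67))/(-5236 + 14647) - j = (-11544 + (4 - 2*56² - 2*67*56))/(-5236 + 14647) - 1*(-15365/2344) = (-11544 + (4 - 2*3136 - 7504))/9411 + 15365/2344 = (-11544 + (4 - 6272 - 7504))*(1/9411) + 15365/2344 = (-11544 - 13772)*(1/9411) + 15365/2344 = -25316*1/9411 + 15365/2344 = -25316/9411 + 15365/2344 = 85259311/22059384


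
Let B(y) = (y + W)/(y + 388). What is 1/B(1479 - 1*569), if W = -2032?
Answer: -59/51 ≈ -1.1569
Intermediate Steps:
B(y) = (-2032 + y)/(388 + y) (B(y) = (y - 2032)/(y + 388) = (-2032 + y)/(388 + y))
1/B(1479 - 1*569) = 1/((-2032 + (1479 - 1*569))/(388 + (1479 - 1*569))) = 1/((-2032 + (1479 - 569))/(388 + (1479 - 569))) = 1/((-2032 + 910)/(388 + 910)) = 1/(-1122/1298) = 1/((1/1298)*(-1122)) = 1/(-51/59) = -59/51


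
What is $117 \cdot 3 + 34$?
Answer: $385$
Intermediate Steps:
$117 \cdot 3 + 34 = 351 + 34 = 385$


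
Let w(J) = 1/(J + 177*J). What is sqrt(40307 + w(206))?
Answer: sqrt(13548615864859)/18334 ≈ 200.77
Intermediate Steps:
w(J) = 1/(178*J)
sqrt(40307 + w(206)) = sqrt(40307 + (1/178)/206) = sqrt(40307 + (1/178)*(1/206)) = sqrt(40307 + 1/36668) = sqrt(1477977077/36668) = sqrt(13548615864859)/18334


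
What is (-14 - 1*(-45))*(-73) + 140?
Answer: -2123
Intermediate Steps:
(-14 - 1*(-45))*(-73) + 140 = (-14 + 45)*(-73) + 140 = 31*(-73) + 140 = -2263 + 140 = -2123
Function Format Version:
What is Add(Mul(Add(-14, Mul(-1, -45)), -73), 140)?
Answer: -2123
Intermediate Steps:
Add(Mul(Add(-14, Mul(-1, -45)), -73), 140) = Add(Mul(Add(-14, 45), -73), 140) = Add(Mul(31, -73), 140) = Add(-2263, 140) = -2123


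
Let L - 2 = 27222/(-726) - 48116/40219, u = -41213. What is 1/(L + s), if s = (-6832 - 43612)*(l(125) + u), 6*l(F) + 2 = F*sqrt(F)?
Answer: 443121719515076190073749/921205275294061452072269753898389 + 1119989807444623541250*sqrt(5)/921205275294061452072269753898389 ≈ 4.8374e-10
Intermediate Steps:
l(F) = -1/3 + F**(3/2)/6 (l(F) = -1/3 + (F*sqrt(F))/6 = -1/3 + F**(3/2)/6)
L = -178562641/4866499 (L = 2 + (27222/(-726) - 48116/40219) = 2 + (27222*(-1/726) - 48116*1/40219) = 2 + (-4537/121 - 48116/40219) = 2 - 188295639/4866499 = -178562641/4866499 ≈ -36.692)
s = 6236896160/3 - 15763750*sqrt(5)/3 (s = (-6832 - 43612)*((-1/3 + 125**(3/2)/6) - 41213) = -50444*((-1/3 + (625*sqrt(5))/6) - 41213) = -50444*((-1/3 + 625*sqrt(5)/6) - 41213) = -50444*(-123640/3 + 625*sqrt(5)/6) = 6236896160/3 - 15763750*sqrt(5)/3 ≈ 2.0672e+9)
1/(L + s) = 1/(-178562641/4866499 + (6236896160/3 - 15763750*sqrt(5)/3)) = 1/(30351848390055917/14599497 - 15763750*sqrt(5)/3)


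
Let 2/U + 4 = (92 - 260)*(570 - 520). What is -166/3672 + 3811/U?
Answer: -29401377275/1836 ≈ -1.6014e+7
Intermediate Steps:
U = -1/4202 (U = 2/(-4 + (92 - 260)*(570 - 520)) = 2/(-4 - 168*50) = 2/(-4 - 8400) = 2/(-8404) = 2*(-1/8404) = -1/4202 ≈ -0.00023798)
-166/3672 + 3811/U = -166/3672 + 3811/(-1/4202) = -166*1/3672 + 3811*(-4202) = -83/1836 - 16013822 = -29401377275/1836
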